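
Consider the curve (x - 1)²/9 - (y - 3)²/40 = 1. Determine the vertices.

(-2, 3) and (4, 3)

Center (1, 3). The positive term is the x-term, so the transverse axis is horizontal; a² = 9, b² = 40.
a = 3. Vertices at (h ± a, k).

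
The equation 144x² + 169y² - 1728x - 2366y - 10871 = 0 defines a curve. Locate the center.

(6, 7)

Rearranging, 144(x² - 12x) + 169(y² - 14y) = 10871.
Completing the square gives 144(x - 6)² + 169(y - 7)² = 10871 + 5184 + 8281 = 24336.
Dividing both sides by 24336: (x - 6)²/169 + (y - 7)²/144 = 1
Ellipse with center (6, 7).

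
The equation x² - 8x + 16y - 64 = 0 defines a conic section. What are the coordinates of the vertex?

Only x is squared. Complete the square in x: (x - 4)² = -16(y - 5).
Vertex (4, 5); 4p = -16 so p = -4. Opens down.

(4, 5)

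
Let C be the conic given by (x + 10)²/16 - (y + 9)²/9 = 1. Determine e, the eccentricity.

e = 5/4

Center (-10, -9). The positive term is the x-term, so the transverse axis is horizontal; a² = 16, b² = 9.
c² = a² + b² = 25, so c = 5.
e = c/a = 5/4.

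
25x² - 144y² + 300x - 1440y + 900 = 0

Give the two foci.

Rearranging, 25(x² + 12x) -144(y² + 10y) = -900.
Complete the square: 25(x + 6)² -144(y + 5)² = -900 + 900 - 3600 = -3600
Dividing both sides by -3600: (y + 5)²/25 - (x + 6)²/144 = 1
Hyperbola, center (-6, -5), transverse axis vertical; a² = 25, b² = 144.
c² = a² + b² = 25 + 144 = 169, so c = 13.
Foci lie on the vertical axis through the center: (h, k ± c).

(-6, -18) and (-6, 8)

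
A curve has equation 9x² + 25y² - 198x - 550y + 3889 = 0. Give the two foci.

Rearranging, 9(x² - 22x) + 25(y² - 22y) = -3889.
Complete the square: 9(x - 11)² + 25(y - 11)² = -3889 + 1089 + 3025 = 225
Divide through by 225 to get (x - 11)²/25 + (y - 11)²/9 = 1.
Ellipse, center (11, 11), major axis horizontal; a² = 25, b² = 9.
c² = a² - b² = 25 - 9 = 16, so c = 4.
Foci lie on the horizontal axis through the center: (h ± c, k).

(7, 11) and (15, 11)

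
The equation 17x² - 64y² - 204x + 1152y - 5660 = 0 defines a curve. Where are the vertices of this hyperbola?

Group the x- and y-terms: 17(x² - 12x) -64(y² - 18y) = 5660
17(x - 6)² -64(y - 9)² = 5660 + 612 - 5184 = 1088
Divide through by 1088 to get (x - 6)²/64 - (y - 9)²/17 = 1.
Hyperbola, center (6, 9), transverse axis horizontal; a² = 64, b² = 17.
a = 8. Vertices at (h ± a, k).

(-2, 9) and (14, 9)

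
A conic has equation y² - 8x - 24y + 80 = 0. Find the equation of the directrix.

Only y is squared. Complete the square in y: (y - 12)² = 8(x + 8).
Vertex (-8, 12); 4p = 8 so p = 2. Opens right.
Directrix is the vertical line x = h − p = -8 − (2) = -10.

x = -10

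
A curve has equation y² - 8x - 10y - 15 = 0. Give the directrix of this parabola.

Only y is squared. Complete the square in y: (y - 5)² = 8(x + 5).
Vertex (-5, 5); 4p = 8 so p = 2. Opens right.
Directrix is the vertical line x = h − p = -5 − (2) = -7.

x = -7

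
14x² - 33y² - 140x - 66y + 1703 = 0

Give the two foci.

Group: 14(x² - 10x) -33(y² + 2y) = -1703
Complete the square: 14(x - 5)² -33(y + 1)² = -1703 + 350 - 33 = -1386
Dividing both sides by -1386: (y + 1)²/42 - (x - 5)²/99 = 1
Hyperbola, center (5, -1), transverse axis vertical; a² = 42, b² = 99.
c² = a² + b² = 42 + 99 = 141, so c = √141.
Foci lie on the vertical axis through the center: (h, k ± c).

(5, -1 - √141) and (5, -1 + √141)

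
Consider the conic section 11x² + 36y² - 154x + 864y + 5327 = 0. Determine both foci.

(2, -12) and (12, -12)

Group the x- and y-terms: 11(x² - 14x) + 36(y² + 24y) = -5327
Completing the square gives 11(x - 7)² + 36(y + 12)² = -5327 + 539 + 5184 = 396.
Dividing both sides by 396: (x - 7)²/36 + (y + 12)²/11 = 1
Ellipse, center (7, -12), major axis horizontal; a² = 36, b² = 11.
c² = a² - b² = 36 - 11 = 25, so c = 5.
Foci lie on the horizontal axis through the center: (h ± c, k).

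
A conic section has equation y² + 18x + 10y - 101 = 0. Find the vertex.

Only y is squared. Complete the square in y: (y + 5)² = -18(x - 7).
Vertex (7, -5); 4p = -18 so p = -9/2. Opens left.

(7, -5)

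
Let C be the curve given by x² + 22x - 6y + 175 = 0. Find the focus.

(-11, 21/2)

Only x is squared. Complete the square in x: (x + 11)² = 6(y - 9).
Vertex (-11, 9); 4p = 6 so p = 3/2. Opens up.
Focus is p units from the vertex along the axis: (h, k + p).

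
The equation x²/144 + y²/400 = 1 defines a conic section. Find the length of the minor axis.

24

Center (0, 0). The larger denominator 400 sits under the y-term, so the major axis is vertical; a² = 400, b² = 144.
b² = 144 so b = 12; the minor axis has length 2b = 24.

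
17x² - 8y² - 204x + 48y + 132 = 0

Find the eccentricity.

e = 5√2/4

Group: 17(x² - 12x) -8(y² - 6y) = -132
17(x - 6)² -8(y - 3)² = -132 + 612 - 72 = 408
Dividing both sides by 408: (x - 6)²/24 - (y - 3)²/51 = 1
Hyperbola, center (6, 3), transverse axis horizontal; a² = 24, b² = 51.
c² = a² + b² = 75, so c = 5√3.
e = c/a = 5√3/2√6 = 5√2/4.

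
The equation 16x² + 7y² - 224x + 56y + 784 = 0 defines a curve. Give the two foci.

(7, -7) and (7, -1)

Collect terms: 16(x² - 14x) + 7(y² + 8y) = -784
Completing the square gives 16(x - 7)² + 7(y + 4)² = -784 + 784 + 112 = 112.
Divide by 112: (x - 7)²/7 + (y + 4)²/16 = 1
Ellipse, center (7, -4), major axis vertical; a² = 16, b² = 7.
c² = a² - b² = 16 - 7 = 9, so c = 3.
Foci lie on the vertical axis through the center: (h, k ± c).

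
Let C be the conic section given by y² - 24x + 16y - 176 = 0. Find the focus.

Only y is squared. Complete the square in y: (y + 8)² = 24(x + 10).
Vertex (-10, -8); 4p = 24 so p = 6. Opens right.
Focus is p units from the vertex along the axis: (h + p, k).

(-4, -8)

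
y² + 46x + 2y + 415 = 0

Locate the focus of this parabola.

Only y is squared. Complete the square in y: (y + 1)² = -46(x + 9).
Vertex (-9, -1); 4p = -46 so p = -23/2. Opens left.
Focus is p units from the vertex along the axis: (h + p, k).

(-41/2, -1)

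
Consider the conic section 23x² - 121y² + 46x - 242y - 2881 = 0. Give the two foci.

Group: 23(x² + 2x) -121(y² + 2y) = 2881
Completing the square gives 23(x + 1)² -121(y + 1)² = 2881 + 23 - 121 = 2783.
Divide by 2783: (x + 1)²/121 - (y + 1)²/23 = 1
Hyperbola, center (-1, -1), transverse axis horizontal; a² = 121, b² = 23.
c² = a² + b² = 121 + 23 = 144, so c = 12.
Foci lie on the horizontal axis through the center: (h ± c, k).

(-13, -1) and (11, -1)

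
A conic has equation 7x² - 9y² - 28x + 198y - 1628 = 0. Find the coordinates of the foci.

Rearranging, 7(x² - 4x) -9(y² - 22y) = 1628.
Complete the square: 7(x - 2)² -9(y - 11)² = 1628 + 28 - 1089 = 567
Divide by 567: (x - 2)²/81 - (y - 11)²/63 = 1
Hyperbola, center (2, 11), transverse axis horizontal; a² = 81, b² = 63.
c² = a² + b² = 81 + 63 = 144, so c = 12.
Foci lie on the horizontal axis through the center: (h ± c, k).

(-10, 11) and (14, 11)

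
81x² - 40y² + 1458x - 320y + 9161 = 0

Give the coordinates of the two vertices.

Group the x- and y-terms: 81(x² + 18x) -40(y² + 8y) = -9161
Complete the square: 81(x + 9)² -40(y + 4)² = -9161 + 6561 - 640 = -3240
Dividing both sides by -3240: (y + 4)²/81 - (x + 9)²/40 = 1
Hyperbola, center (-9, -4), transverse axis vertical; a² = 81, b² = 40.
a = 9. Vertices at (h, k ± a).

(-9, -13) and (-9, 5)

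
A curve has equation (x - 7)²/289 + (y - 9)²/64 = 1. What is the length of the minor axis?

16

Center (7, 9). The larger denominator 289 sits under the x-term, so the major axis is horizontal; a² = 289, b² = 64.
b² = 64 so b = 8; the minor axis has length 2b = 16.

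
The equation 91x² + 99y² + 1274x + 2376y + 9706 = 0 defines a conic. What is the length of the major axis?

6√11

Collect terms: 91(x² + 14x) + 99(y² + 24y) = -9706
Complete the square: 91(x + 7)² + 99(y + 12)² = -9706 + 4459 + 14256 = 9009
Divide through by 9009 to get (x + 7)²/99 + (y + 12)²/91 = 1.
Ellipse, center (-7, -12), major axis horizontal; a² = 99, b² = 91.
a² = 99 so a = 3√11; the major axis has length 2a = 6√11.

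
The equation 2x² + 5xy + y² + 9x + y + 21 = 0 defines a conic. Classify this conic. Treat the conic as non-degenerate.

A = 2, B = 5, C = 1.
Discriminant B² − 4AC = 5² − 4·2·1 = 17.
B² − 4AC > 0 ⇒ hyperbola.

hyperbola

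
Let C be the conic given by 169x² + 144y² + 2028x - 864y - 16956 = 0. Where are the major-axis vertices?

(-6, -10) and (-6, 16)

Rearranging, 169(x² + 12x) + 144(y² - 6y) = 16956.
Complete the square: 169(x + 6)² + 144(y - 3)² = 16956 + 6084 + 1296 = 24336
Dividing both sides by 24336: (x + 6)²/144 + (y - 3)²/169 = 1
Ellipse, center (-6, 3), major axis vertical; a² = 169, b² = 144.
a = 13. Vertices at (h, k ± a).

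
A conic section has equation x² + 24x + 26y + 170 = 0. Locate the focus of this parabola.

Only x is squared. Complete the square in x: (x + 12)² = -26(y + 1).
Vertex (-12, -1); 4p = -26 so p = -13/2. Opens down.
Focus is p units from the vertex along the axis: (h, k + p).

(-12, -15/2)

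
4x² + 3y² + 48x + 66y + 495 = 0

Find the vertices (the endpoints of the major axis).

(-6, -13) and (-6, -9)

Group the x- and y-terms: 4(x² + 12x) + 3(y² + 22y) = -495
Complete the square in x and y: 4(x + 6)² + 3(y + 11)² = -495 + 144 + 363 = 12
Dividing both sides by 12: (x + 6)²/3 + (y + 11)²/4 = 1
Ellipse, center (-6, -11), major axis vertical; a² = 4, b² = 3.
a = 2. Vertices at (h, k ± a).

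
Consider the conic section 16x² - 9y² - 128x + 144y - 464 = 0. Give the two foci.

(-1, 8) and (9, 8)

16(x² - 8x) -9(y² - 16y) = 464
16(x - 4)² -9(y - 8)² = 464 + 256 - 576 = 144
Dividing both sides by 144: (x - 4)²/9 - (y - 8)²/16 = 1
Hyperbola, center (4, 8), transverse axis horizontal; a² = 9, b² = 16.
c² = a² + b² = 9 + 16 = 25, so c = 5.
Foci lie on the horizontal axis through the center: (h ± c, k).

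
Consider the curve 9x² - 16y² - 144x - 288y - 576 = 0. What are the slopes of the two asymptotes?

3/4 and -3/4

Group the x- and y-terms: 9(x² - 16x) -16(y² + 18y) = 576
9(x - 8)² -16(y + 9)² = 576 + 576 - 1296 = -144
Dividing both sides by -144: (y + 9)²/9 - (x - 8)²/16 = 1
Hyperbola, center (8, -9), transverse axis vertical; a² = 9, b² = 16.
For a vertical hyperbola the asymptotes have slope ±a/b.
Here that is ±3/4.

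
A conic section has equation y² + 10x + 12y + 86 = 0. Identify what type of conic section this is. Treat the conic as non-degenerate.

parabola

No xy term. Coefficients of x² and y² are A = 0, C = 1.
Exactly one squared variable ⇒ parabola.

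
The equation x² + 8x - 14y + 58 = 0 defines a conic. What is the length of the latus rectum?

14

Only x is squared. Complete the square in x: (x + 4)² = 14(y - 3).
Vertex (-4, 3); 4p = 14 so p = 7/2. Opens up.
Latus rectum length = |4p| = 14.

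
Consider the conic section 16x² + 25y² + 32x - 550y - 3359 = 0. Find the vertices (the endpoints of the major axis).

(-21, 11) and (19, 11)

Rearranging, 16(x² + 2x) + 25(y² - 22y) = 3359.
Complete the square: 16(x + 1)² + 25(y - 11)² = 3359 + 16 + 3025 = 6400
Dividing both sides by 6400: (x + 1)²/400 + (y - 11)²/256 = 1
Ellipse, center (-1, 11), major axis horizontal; a² = 400, b² = 256.
a = 20. Vertices at (h ± a, k).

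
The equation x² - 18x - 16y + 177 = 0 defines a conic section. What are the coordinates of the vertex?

Only x is squared. Complete the square in x: (x - 9)² = 16(y - 6).
Vertex (9, 6); 4p = 16 so p = 4. Opens up.

(9, 6)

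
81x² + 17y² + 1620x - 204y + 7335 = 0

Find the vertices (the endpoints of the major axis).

Group: 81(x² + 20x) + 17(y² - 12y) = -7335
Completing the square gives 81(x + 10)² + 17(y - 6)² = -7335 + 8100 + 612 = 1377.
Divide by 1377: (x + 10)²/17 + (y - 6)²/81 = 1
Ellipse, center (-10, 6), major axis vertical; a² = 81, b² = 17.
a = 9. Vertices at (h, k ± a).

(-10, -3) and (-10, 15)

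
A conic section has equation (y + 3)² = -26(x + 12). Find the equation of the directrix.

x = -11/2

Vertex (-12, -3); 4p = -26 so p = -13/2. Opens left.
Directrix is the vertical line x = h − p = -12 − (-13/2) = -11/2.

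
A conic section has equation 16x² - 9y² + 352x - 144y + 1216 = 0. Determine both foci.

Collect terms: 16(x² + 22x) -9(y² + 16y) = -1216
Completing the square gives 16(x + 11)² -9(y + 8)² = -1216 + 1936 - 576 = 144.
Divide by 144: (x + 11)²/9 - (y + 8)²/16 = 1
Hyperbola, center (-11, -8), transverse axis horizontal; a² = 9, b² = 16.
c² = a² + b² = 9 + 16 = 25, so c = 5.
Foci lie on the horizontal axis through the center: (h ± c, k).

(-16, -8) and (-6, -8)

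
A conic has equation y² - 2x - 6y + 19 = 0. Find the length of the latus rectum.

Only y is squared. Complete the square in y: (y - 3)² = 2(x - 5).
Vertex (5, 3); 4p = 2 so p = 1/2. Opens right.
Latus rectum length = |4p| = 2.

2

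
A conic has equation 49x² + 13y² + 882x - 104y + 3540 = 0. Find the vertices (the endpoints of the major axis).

49(x² + 18x) + 13(y² - 8y) = -3540
Completing the square gives 49(x + 9)² + 13(y - 4)² = -3540 + 3969 + 208 = 637.
Dividing both sides by 637: (x + 9)²/13 + (y - 4)²/49 = 1
Ellipse, center (-9, 4), major axis vertical; a² = 49, b² = 13.
a = 7. Vertices at (h, k ± a).

(-9, -3) and (-9, 11)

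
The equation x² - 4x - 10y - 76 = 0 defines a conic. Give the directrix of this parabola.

y = -21/2

Only x is squared. Complete the square in x: (x - 2)² = 10(y + 8).
Vertex (2, -8); 4p = 10 so p = 5/2. Opens up.
Directrix is the horizontal line y = k − p = -8 − (5/2) = -21/2.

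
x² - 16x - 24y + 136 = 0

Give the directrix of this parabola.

Only x is squared. Complete the square in x: (x - 8)² = 24(y - 3).
Vertex (8, 3); 4p = 24 so p = 6. Opens up.
Directrix is the horizontal line y = k − p = 3 − (6) = -3.

y = -3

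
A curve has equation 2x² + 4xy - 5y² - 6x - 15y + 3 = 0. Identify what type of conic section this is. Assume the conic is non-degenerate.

A = 2, B = 4, C = -5.
Discriminant B² − 4AC = 4² − 4·2·(-5) = 56.
B² − 4AC > 0 ⇒ hyperbola.

hyperbola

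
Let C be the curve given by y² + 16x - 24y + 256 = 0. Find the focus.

(-11, 12)

Only y is squared. Complete the square in y: (y - 12)² = -16(x + 7).
Vertex (-7, 12); 4p = -16 so p = -4. Opens left.
Focus is p units from the vertex along the axis: (h + p, k).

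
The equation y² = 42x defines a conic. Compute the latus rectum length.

42

Vertex (0, 0); 4p = 42 so p = 21/2. Opens right.
Latus rectum length = |4p| = 42.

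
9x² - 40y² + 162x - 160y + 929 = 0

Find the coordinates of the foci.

Group: 9(x² + 18x) -40(y² + 4y) = -929
Complete the square in x and y: 9(x + 9)² -40(y + 2)² = -929 + 729 - 160 = -360
Dividing both sides by -360: (y + 2)²/9 - (x + 9)²/40 = 1
Hyperbola, center (-9, -2), transverse axis vertical; a² = 9, b² = 40.
c² = a² + b² = 9 + 40 = 49, so c = 7.
Foci lie on the vertical axis through the center: (h, k ± c).

(-9, -9) and (-9, 5)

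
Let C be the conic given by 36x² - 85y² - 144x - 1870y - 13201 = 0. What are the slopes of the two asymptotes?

6√85/85 and -6√85/85

Rearranging, 36(x² - 4x) -85(y² + 22y) = 13201.
Complete the square: 36(x - 2)² -85(y + 11)² = 13201 + 144 - 10285 = 3060
Divide through by 3060 to get (x - 2)²/85 - (y + 11)²/36 = 1.
Hyperbola, center (2, -11), transverse axis horizontal; a² = 85, b² = 36.
For a horizontal hyperbola the asymptotes have slope ±b/a.
Here that is ±6/√85 = ±6√85/85.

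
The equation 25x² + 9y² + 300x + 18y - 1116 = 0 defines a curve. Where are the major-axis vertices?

(-6, -16) and (-6, 14)

25(x² + 12x) + 9(y² + 2y) = 1116
25(x + 6)² + 9(y + 1)² = 1116 + 900 + 9 = 2025
Divide by 2025: (x + 6)²/81 + (y + 1)²/225 = 1
Ellipse, center (-6, -1), major axis vertical; a² = 225, b² = 81.
a = 15. Vertices at (h, k ± a).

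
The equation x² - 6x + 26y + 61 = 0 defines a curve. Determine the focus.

Only x is squared. Complete the square in x: (x - 3)² = -26(y + 2).
Vertex (3, -2); 4p = -26 so p = -13/2. Opens down.
Focus is p units from the vertex along the axis: (h, k + p).

(3, -17/2)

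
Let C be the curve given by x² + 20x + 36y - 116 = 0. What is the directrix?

Only x is squared. Complete the square in x: (x + 10)² = -36(y - 6).
Vertex (-10, 6); 4p = -36 so p = -9. Opens down.
Directrix is the horizontal line y = k − p = 6 − (-9) = 15.

y = 15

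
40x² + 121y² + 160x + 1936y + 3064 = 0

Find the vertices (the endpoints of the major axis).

(-13, -8) and (9, -8)

Collect terms: 40(x² + 4x) + 121(y² + 16y) = -3064
Completing the square gives 40(x + 2)² + 121(y + 8)² = -3064 + 160 + 7744 = 4840.
Divide by 4840: (x + 2)²/121 + (y + 8)²/40 = 1
Ellipse, center (-2, -8), major axis horizontal; a² = 121, b² = 40.
a = 11. Vertices at (h ± a, k).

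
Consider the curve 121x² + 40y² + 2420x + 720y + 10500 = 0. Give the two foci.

(-10, -18) and (-10, 0)

Group: 121(x² + 20x) + 40(y² + 18y) = -10500
Complete the square: 121(x + 10)² + 40(y + 9)² = -10500 + 12100 + 3240 = 4840
Divide through by 4840 to get (x + 10)²/40 + (y + 9)²/121 = 1.
Ellipse, center (-10, -9), major axis vertical; a² = 121, b² = 40.
c² = a² - b² = 121 - 40 = 81, so c = 9.
Foci lie on the vertical axis through the center: (h, k ± c).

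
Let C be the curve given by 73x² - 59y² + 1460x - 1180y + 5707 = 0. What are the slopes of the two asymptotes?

√4307/59 and -√4307/59

Group: 73(x² + 20x) -59(y² + 20y) = -5707
Complete the square: 73(x + 10)² -59(y + 10)² = -5707 + 7300 - 5900 = -4307
Divide by -4307: (y + 10)²/73 - (x + 10)²/59 = 1
Hyperbola, center (-10, -10), transverse axis vertical; a² = 73, b² = 59.
For a vertical hyperbola the asymptotes have slope ±a/b.
Here that is ±√73/√59 = ±√4307/59.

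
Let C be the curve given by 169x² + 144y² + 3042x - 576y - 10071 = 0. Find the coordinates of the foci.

Collect terms: 169(x² + 18x) + 144(y² - 4y) = 10071
Completing the square gives 169(x + 9)² + 144(y - 2)² = 10071 + 13689 + 576 = 24336.
Divide by 24336: (x + 9)²/144 + (y - 2)²/169 = 1
Ellipse, center (-9, 2), major axis vertical; a² = 169, b² = 144.
c² = a² - b² = 169 - 144 = 25, so c = 5.
Foci lie on the vertical axis through the center: (h, k ± c).

(-9, -3) and (-9, 7)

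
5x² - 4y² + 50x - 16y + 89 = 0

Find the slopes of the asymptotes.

5(x² + 10x) -4(y² + 4y) = -89
Complete the square: 5(x + 5)² -4(y + 2)² = -89 + 125 - 16 = 20
Dividing both sides by 20: (x + 5)²/4 - (y + 2)²/5 = 1
Hyperbola, center (-5, -2), transverse axis horizontal; a² = 4, b² = 5.
For a horizontal hyperbola the asymptotes have slope ±b/a.
Here that is ±√5/2.

√5/2 and -√5/2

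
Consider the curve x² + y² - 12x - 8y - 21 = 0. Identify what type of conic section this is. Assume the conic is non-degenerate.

No xy term. Coefficients of x² and y² are A = 1, C = 1.
A = C (same sign) ⇒ circle.

circle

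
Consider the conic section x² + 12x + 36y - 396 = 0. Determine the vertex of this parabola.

(-6, 12)

Only x is squared. Complete the square in x: (x + 6)² = -36(y - 12).
Vertex (-6, 12); 4p = -36 so p = -9. Opens down.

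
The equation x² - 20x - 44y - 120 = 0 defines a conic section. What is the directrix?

Only x is squared. Complete the square in x: (x - 10)² = 44(y + 5).
Vertex (10, -5); 4p = 44 so p = 11. Opens up.
Directrix is the horizontal line y = k − p = -5 − (11) = -16.

y = -16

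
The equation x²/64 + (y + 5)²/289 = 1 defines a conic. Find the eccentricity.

e = 15/17

Center (0, -5). The larger denominator 289 sits under the y-term, so the major axis is vertical; a² = 289, b² = 64.
c² = a² - b² = 225, so c = 15.
e = c/a = 15/17.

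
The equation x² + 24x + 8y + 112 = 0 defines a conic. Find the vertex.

Only x is squared. Complete the square in x: (x + 12)² = -8(y - 4).
Vertex (-12, 4); 4p = -8 so p = -2. Opens down.

(-12, 4)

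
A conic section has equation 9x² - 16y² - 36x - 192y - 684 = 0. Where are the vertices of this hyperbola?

(-2, -6) and (6, -6)

Collect terms: 9(x² - 4x) -16(y² + 12y) = 684
Complete the square in x and y: 9(x - 2)² -16(y + 6)² = 684 + 36 - 576 = 144
Dividing both sides by 144: (x - 2)²/16 - (y + 6)²/9 = 1
Hyperbola, center (2, -6), transverse axis horizontal; a² = 16, b² = 9.
a = 4. Vertices at (h ± a, k).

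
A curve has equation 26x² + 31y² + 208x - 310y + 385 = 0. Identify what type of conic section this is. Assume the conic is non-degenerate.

ellipse

No xy term. Coefficients of x² and y² are A = 26, C = 31.
A and C have the same sign but A ≠ C ⇒ ellipse.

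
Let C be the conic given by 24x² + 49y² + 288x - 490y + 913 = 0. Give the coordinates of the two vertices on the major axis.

(-13, 5) and (1, 5)

24(x² + 12x) + 49(y² - 10y) = -913
24(x + 6)² + 49(y - 5)² = -913 + 864 + 1225 = 1176
Divide by 1176: (x + 6)²/49 + (y - 5)²/24 = 1
Ellipse, center (-6, 5), major axis horizontal; a² = 49, b² = 24.
a = 7. Vertices at (h ± a, k).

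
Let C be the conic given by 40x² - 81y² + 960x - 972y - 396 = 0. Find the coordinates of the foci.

(-23, -6) and (-1, -6)

Rearranging, 40(x² + 24x) -81(y² + 12y) = 396.
Complete the square: 40(x + 12)² -81(y + 6)² = 396 + 5760 - 2916 = 3240
Divide through by 3240 to get (x + 12)²/81 - (y + 6)²/40 = 1.
Hyperbola, center (-12, -6), transverse axis horizontal; a² = 81, b² = 40.
c² = a² + b² = 81 + 40 = 121, so c = 11.
Foci lie on the horizontal axis through the center: (h ± c, k).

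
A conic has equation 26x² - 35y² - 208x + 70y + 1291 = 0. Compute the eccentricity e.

Collect terms: 26(x² - 8x) -35(y² - 2y) = -1291
26(x - 4)² -35(y - 1)² = -1291 + 416 - 35 = -910
Dividing both sides by -910: (y - 1)²/26 - (x - 4)²/35 = 1
Hyperbola, center (4, 1), transverse axis vertical; a² = 26, b² = 35.
c² = a² + b² = 61, so c = √61.
e = c/a = √61/√26 = √1586/26.

e = √1586/26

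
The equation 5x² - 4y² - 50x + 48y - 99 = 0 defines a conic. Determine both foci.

(-1, 6) and (11, 6)

Rearranging, 5(x² - 10x) -4(y² - 12y) = 99.
Completing the square gives 5(x - 5)² -4(y - 6)² = 99 + 125 - 144 = 80.
Divide by 80: (x - 5)²/16 - (y - 6)²/20 = 1
Hyperbola, center (5, 6), transverse axis horizontal; a² = 16, b² = 20.
c² = a² + b² = 16 + 20 = 36, so c = 6.
Foci lie on the horizontal axis through the center: (h ± c, k).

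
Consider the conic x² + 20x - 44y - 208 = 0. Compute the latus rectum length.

44

Only x is squared. Complete the square in x: (x + 10)² = 44(y + 7).
Vertex (-10, -7); 4p = 44 so p = 11. Opens up.
Latus rectum length = |4p| = 44.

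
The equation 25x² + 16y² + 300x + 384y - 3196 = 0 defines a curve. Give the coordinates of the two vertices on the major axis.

Group the x- and y-terms: 25(x² + 12x) + 16(y² + 24y) = 3196
Completing the square gives 25(x + 6)² + 16(y + 12)² = 3196 + 900 + 2304 = 6400.
Dividing both sides by 6400: (x + 6)²/256 + (y + 12)²/400 = 1
Ellipse, center (-6, -12), major axis vertical; a² = 400, b² = 256.
a = 20. Vertices at (h, k ± a).

(-6, -32) and (-6, 8)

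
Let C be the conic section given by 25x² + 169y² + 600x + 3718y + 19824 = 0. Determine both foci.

(-24, -11) and (0, -11)

Rearranging, 25(x² + 24x) + 169(y² + 22y) = -19824.
Complete the square in x and y: 25(x + 12)² + 169(y + 11)² = -19824 + 3600 + 20449 = 4225
Dividing both sides by 4225: (x + 12)²/169 + (y + 11)²/25 = 1
Ellipse, center (-12, -11), major axis horizontal; a² = 169, b² = 25.
c² = a² - b² = 169 - 25 = 144, so c = 12.
Foci lie on the horizontal axis through the center: (h ± c, k).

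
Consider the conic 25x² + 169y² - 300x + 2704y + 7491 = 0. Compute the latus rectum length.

50/13

Group: 25(x² - 12x) + 169(y² + 16y) = -7491
Complete the square in x and y: 25(x - 6)² + 169(y + 8)² = -7491 + 900 + 10816 = 4225
Dividing both sides by 4225: (x - 6)²/169 + (y + 8)²/25 = 1
Ellipse, center (6, -8), major axis horizontal; a² = 169, b² = 25.
Latus rectum length = 2b²/a = 2·25/13 = 50/13.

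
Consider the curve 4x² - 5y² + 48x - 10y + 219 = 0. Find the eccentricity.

4(x² + 12x) -5(y² + 2y) = -219
4(x + 6)² -5(y + 1)² = -219 + 144 - 5 = -80
Divide by -80: (y + 1)²/16 - (x + 6)²/20 = 1
Hyperbola, center (-6, -1), transverse axis vertical; a² = 16, b² = 20.
c² = a² + b² = 36, so c = 6.
e = c/a = 6/4 = 3/2.

e = 3/2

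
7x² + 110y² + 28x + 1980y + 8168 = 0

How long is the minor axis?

2√7

Rearranging, 7(x² + 4x) + 110(y² + 18y) = -8168.
Complete the square in x and y: 7(x + 2)² + 110(y + 9)² = -8168 + 28 + 8910 = 770
Divide by 770: (x + 2)²/110 + (y + 9)²/7 = 1
Ellipse, center (-2, -9), major axis horizontal; a² = 110, b² = 7.
b² = 7 so b = √7; the minor axis has length 2b = 2√7.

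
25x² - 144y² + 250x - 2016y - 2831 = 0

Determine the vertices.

Group: 25(x² + 10x) -144(y² + 14y) = 2831
Completing the square gives 25(x + 5)² -144(y + 7)² = 2831 + 625 - 7056 = -3600.
Divide through by -3600 to get (y + 7)²/25 - (x + 5)²/144 = 1.
Hyperbola, center (-5, -7), transverse axis vertical; a² = 25, b² = 144.
a = 5. Vertices at (h, k ± a).

(-5, -12) and (-5, -2)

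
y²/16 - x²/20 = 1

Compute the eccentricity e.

Center (0, 0). The positive term is the y-term, so the transverse axis is vertical; a² = 16, b² = 20.
c² = a² + b² = 36, so c = 6.
e = c/a = 6/4 = 3/2.

e = 3/2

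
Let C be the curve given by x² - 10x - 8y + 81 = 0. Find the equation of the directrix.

y = 5

Only x is squared. Complete the square in x: (x - 5)² = 8(y - 7).
Vertex (5, 7); 4p = 8 so p = 2. Opens up.
Directrix is the horizontal line y = k − p = 7 − (2) = 5.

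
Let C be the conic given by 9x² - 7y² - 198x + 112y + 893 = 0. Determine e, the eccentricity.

Rearranging, 9(x² - 22x) -7(y² - 16y) = -893.
Complete the square: 9(x - 11)² -7(y - 8)² = -893 + 1089 - 448 = -252
Divide by -252: (y - 8)²/36 - (x - 11)²/28 = 1
Hyperbola, center (11, 8), transverse axis vertical; a² = 36, b² = 28.
c² = a² + b² = 64, so c = 8.
e = c/a = 8/6 = 4/3.

e = 4/3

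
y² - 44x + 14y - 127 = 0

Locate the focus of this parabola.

(7, -7)

Only y is squared. Complete the square in y: (y + 7)² = 44(x + 4).
Vertex (-4, -7); 4p = 44 so p = 11. Opens right.
Focus is p units from the vertex along the axis: (h + p, k).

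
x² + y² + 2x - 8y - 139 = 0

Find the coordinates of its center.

(-1, 4)

Group: (x² + 2x) + (y² - 8y) = 139
Completing the square gives (x + 1)² + (y - 4)² = 139 + 1 + 16 = 156.
So (x + 1)² + (y - 4)² = 156.
Circle centered at (-1, 4) with r² = 156.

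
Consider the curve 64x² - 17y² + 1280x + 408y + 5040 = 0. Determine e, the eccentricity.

e = 9/8

Rearranging, 64(x² + 20x) -17(y² - 24y) = -5040.
64(x + 10)² -17(y - 12)² = -5040 + 6400 - 2448 = -1088
Divide by -1088: (y - 12)²/64 - (x + 10)²/17 = 1
Hyperbola, center (-10, 12), transverse axis vertical; a² = 64, b² = 17.
c² = a² + b² = 81, so c = 9.
e = c/a = 9/8.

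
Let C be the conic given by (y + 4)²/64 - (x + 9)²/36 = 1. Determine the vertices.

(-9, -12) and (-9, 4)

Center (-9, -4). The positive term is the y-term, so the transverse axis is vertical; a² = 64, b² = 36.
a = 8. Vertices at (h, k ± a).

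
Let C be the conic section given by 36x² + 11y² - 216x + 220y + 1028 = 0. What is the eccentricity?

e = 5/6

Collect terms: 36(x² - 6x) + 11(y² + 20y) = -1028
36(x - 3)² + 11(y + 10)² = -1028 + 324 + 1100 = 396
Divide through by 396 to get (x - 3)²/11 + (y + 10)²/36 = 1.
Ellipse, center (3, -10), major axis vertical; a² = 36, b² = 11.
c² = a² - b² = 25, so c = 5.
e = c/a = 5/6.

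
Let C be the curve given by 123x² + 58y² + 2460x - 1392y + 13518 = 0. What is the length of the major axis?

123(x² + 20x) + 58(y² - 24y) = -13518
123(x + 10)² + 58(y - 12)² = -13518 + 12300 + 8352 = 7134
Divide by 7134: (x + 10)²/58 + (y - 12)²/123 = 1
Ellipse, center (-10, 12), major axis vertical; a² = 123, b² = 58.
a² = 123 so a = √123; the major axis has length 2a = 2√123.

2√123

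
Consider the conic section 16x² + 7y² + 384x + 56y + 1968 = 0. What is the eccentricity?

e = 3/4

Group: 16(x² + 24x) + 7(y² + 8y) = -1968
Complete the square in x and y: 16(x + 12)² + 7(y + 4)² = -1968 + 2304 + 112 = 448
Dividing both sides by 448: (x + 12)²/28 + (y + 4)²/64 = 1
Ellipse, center (-12, -4), major axis vertical; a² = 64, b² = 28.
c² = a² - b² = 36, so c = 6.
e = c/a = 6/8 = 3/4.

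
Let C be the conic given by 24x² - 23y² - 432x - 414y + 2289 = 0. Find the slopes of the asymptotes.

Group the x- and y-terms: 24(x² - 18x) -23(y² + 18y) = -2289
Completing the square gives 24(x - 9)² -23(y + 9)² = -2289 + 1944 - 1863 = -2208.
Divide through by -2208 to get (y + 9)²/96 - (x - 9)²/92 = 1.
Hyperbola, center (9, -9), transverse axis vertical; a² = 96, b² = 92.
For a vertical hyperbola the asymptotes have slope ±a/b.
Here that is ±4√6/2√23 = ±2√138/23.

2√138/23 and -2√138/23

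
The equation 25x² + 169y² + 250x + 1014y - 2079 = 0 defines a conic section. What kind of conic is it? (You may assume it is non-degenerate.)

No xy term. Coefficients of x² and y² are A = 25, C = 169.
A and C have the same sign but A ≠ C ⇒ ellipse.

ellipse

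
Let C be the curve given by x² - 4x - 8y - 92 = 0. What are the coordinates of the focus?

Only x is squared. Complete the square in x: (x - 2)² = 8(y + 12).
Vertex (2, -12); 4p = 8 so p = 2. Opens up.
Focus is p units from the vertex along the axis: (h, k + p).

(2, -10)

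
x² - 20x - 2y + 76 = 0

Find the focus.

Only x is squared. Complete the square in x: (x - 10)² = 2(y + 12).
Vertex (10, -12); 4p = 2 so p = 1/2. Opens up.
Focus is p units from the vertex along the axis: (h, k + p).

(10, -23/2)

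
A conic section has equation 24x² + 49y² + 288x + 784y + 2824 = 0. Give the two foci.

(-11, -8) and (-1, -8)

Group the x- and y-terms: 24(x² + 12x) + 49(y² + 16y) = -2824
Completing the square gives 24(x + 6)² + 49(y + 8)² = -2824 + 864 + 3136 = 1176.
Divide by 1176: (x + 6)²/49 + (y + 8)²/24 = 1
Ellipse, center (-6, -8), major axis horizontal; a² = 49, b² = 24.
c² = a² - b² = 49 - 24 = 25, so c = 5.
Foci lie on the horizontal axis through the center: (h ± c, k).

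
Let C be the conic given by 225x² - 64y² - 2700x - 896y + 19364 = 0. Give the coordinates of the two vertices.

(6, -22) and (6, 8)

Collect terms: 225(x² - 12x) -64(y² + 14y) = -19364
225(x - 6)² -64(y + 7)² = -19364 + 8100 - 3136 = -14400
Divide through by -14400 to get (y + 7)²/225 - (x - 6)²/64 = 1.
Hyperbola, center (6, -7), transverse axis vertical; a² = 225, b² = 64.
a = 15. Vertices at (h, k ± a).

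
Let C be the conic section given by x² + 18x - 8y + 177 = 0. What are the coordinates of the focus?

(-9, 14)

Only x is squared. Complete the square in x: (x + 9)² = 8(y - 12).
Vertex (-9, 12); 4p = 8 so p = 2. Opens up.
Focus is p units from the vertex along the axis: (h, k + p).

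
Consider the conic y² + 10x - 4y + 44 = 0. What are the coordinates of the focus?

(-13/2, 2)

Only y is squared. Complete the square in y: (y - 2)² = -10(x + 4).
Vertex (-4, 2); 4p = -10 so p = -5/2. Opens left.
Focus is p units from the vertex along the axis: (h + p, k).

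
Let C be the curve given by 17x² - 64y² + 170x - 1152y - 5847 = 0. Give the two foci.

Group the x- and y-terms: 17(x² + 10x) -64(y² + 18y) = 5847
17(x + 5)² -64(y + 9)² = 5847 + 425 - 5184 = 1088
Divide by 1088: (x + 5)²/64 - (y + 9)²/17 = 1
Hyperbola, center (-5, -9), transverse axis horizontal; a² = 64, b² = 17.
c² = a² + b² = 64 + 17 = 81, so c = 9.
Foci lie on the horizontal axis through the center: (h ± c, k).

(-14, -9) and (4, -9)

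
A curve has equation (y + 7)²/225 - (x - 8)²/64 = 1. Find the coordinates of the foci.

(8, -24) and (8, 10)

Center (8, -7). The positive term is the y-term, so the transverse axis is vertical; a² = 225, b² = 64.
c² = a² + b² = 225 + 64 = 289, so c = 17.
Foci lie on the vertical axis through the center: (h, k ± c).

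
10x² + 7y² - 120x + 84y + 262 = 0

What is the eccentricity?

Group: 10(x² - 12x) + 7(y² + 12y) = -262
Complete the square: 10(x - 6)² + 7(y + 6)² = -262 + 360 + 252 = 350
Divide through by 350 to get (x - 6)²/35 + (y + 6)²/50 = 1.
Ellipse, center (6, -6), major axis vertical; a² = 50, b² = 35.
c² = a² - b² = 15, so c = √15.
e = c/a = √15/5√2 = √30/10.

e = √30/10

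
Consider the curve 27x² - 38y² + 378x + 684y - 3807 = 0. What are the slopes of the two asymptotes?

Rearranging, 27(x² + 14x) -38(y² - 18y) = 3807.
Complete the square: 27(x + 7)² -38(y - 9)² = 3807 + 1323 - 3078 = 2052
Dividing both sides by 2052: (x + 7)²/76 - (y - 9)²/54 = 1
Hyperbola, center (-7, 9), transverse axis horizontal; a² = 76, b² = 54.
For a horizontal hyperbola the asymptotes have slope ±b/a.
Here that is ±3√6/2√19 = ±3√114/38.

3√114/38 and -3√114/38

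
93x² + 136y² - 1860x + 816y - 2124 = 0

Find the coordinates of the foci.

Group: 93(x² - 20x) + 136(y² + 6y) = 2124
Complete the square in x and y: 93(x - 10)² + 136(y + 3)² = 2124 + 9300 + 1224 = 12648
Divide by 12648: (x - 10)²/136 + (y + 3)²/93 = 1
Ellipse, center (10, -3), major axis horizontal; a² = 136, b² = 93.
c² = a² - b² = 136 - 93 = 43, so c = √43.
Foci lie on the horizontal axis through the center: (h ± c, k).

(10 - √43, -3) and (10 + √43, -3)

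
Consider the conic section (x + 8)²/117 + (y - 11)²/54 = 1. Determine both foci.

Center (-8, 11). The larger denominator 117 sits under the x-term, so the major axis is horizontal; a² = 117, b² = 54.
c² = a² - b² = 117 - 54 = 63, so c = 3√7.
Foci lie on the horizontal axis through the center: (h ± c, k).

(-8 - 3√7, 11) and (-8 + 3√7, 11)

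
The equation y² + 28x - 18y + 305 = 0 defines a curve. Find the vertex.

(-8, 9)

Only y is squared. Complete the square in y: (y - 9)² = -28(x + 8).
Vertex (-8, 9); 4p = -28 so p = -7. Opens left.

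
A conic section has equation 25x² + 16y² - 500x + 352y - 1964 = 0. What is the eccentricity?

e = 3/5

Collect terms: 25(x² - 20x) + 16(y² + 22y) = 1964
Complete the square: 25(x - 10)² + 16(y + 11)² = 1964 + 2500 + 1936 = 6400
Divide through by 6400 to get (x - 10)²/256 + (y + 11)²/400 = 1.
Ellipse, center (10, -11), major axis vertical; a² = 400, b² = 256.
c² = a² - b² = 144, so c = 12.
e = c/a = 12/20 = 3/5.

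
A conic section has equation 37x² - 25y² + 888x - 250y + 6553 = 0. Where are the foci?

(-12, -5 - 2√31) and (-12, -5 + 2√31)

Group the x- and y-terms: 37(x² + 24x) -25(y² + 10y) = -6553
37(x + 12)² -25(y + 5)² = -6553 + 5328 - 625 = -1850
Divide through by -1850 to get (y + 5)²/74 - (x + 12)²/50 = 1.
Hyperbola, center (-12, -5), transverse axis vertical; a² = 74, b² = 50.
c² = a² + b² = 74 + 50 = 124, so c = 2√31.
Foci lie on the vertical axis through the center: (h, k ± c).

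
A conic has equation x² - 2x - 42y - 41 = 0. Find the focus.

Only x is squared. Complete the square in x: (x - 1)² = 42(y + 1).
Vertex (1, -1); 4p = 42 so p = 21/2. Opens up.
Focus is p units from the vertex along the axis: (h, k + p).

(1, 19/2)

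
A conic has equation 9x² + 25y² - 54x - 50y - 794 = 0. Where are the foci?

(-5, 1) and (11, 1)

Collect terms: 9(x² - 6x) + 25(y² - 2y) = 794
Complete the square in x and y: 9(x - 3)² + 25(y - 1)² = 794 + 81 + 25 = 900
Divide through by 900 to get (x - 3)²/100 + (y - 1)²/36 = 1.
Ellipse, center (3, 1), major axis horizontal; a² = 100, b² = 36.
c² = a² - b² = 100 - 36 = 64, so c = 8.
Foci lie on the horizontal axis through the center: (h ± c, k).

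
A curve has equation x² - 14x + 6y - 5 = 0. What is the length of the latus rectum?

6

Only x is squared. Complete the square in x: (x - 7)² = -6(y - 9).
Vertex (7, 9); 4p = -6 so p = -3/2. Opens down.
Latus rectum length = |4p| = 6.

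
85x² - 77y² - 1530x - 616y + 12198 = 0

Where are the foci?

Group: 85(x² - 18x) -77(y² + 8y) = -12198
85(x - 9)² -77(y + 4)² = -12198 + 6885 - 1232 = -6545
Divide through by -6545 to get (y + 4)²/85 - (x - 9)²/77 = 1.
Hyperbola, center (9, -4), transverse axis vertical; a² = 85, b² = 77.
c² = a² + b² = 85 + 77 = 162, so c = 9√2.
Foci lie on the vertical axis through the center: (h, k ± c).

(9, -4 - 9√2) and (9, -4 + 9√2)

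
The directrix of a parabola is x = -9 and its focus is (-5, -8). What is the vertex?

The vertex is the midpoint between the focus and the directrix along the axis of symmetry.
Axis is horizontal (directrix is vertical). Vertex x-coordinate = (-5 + (-9))/2 = -7; y-coordinate = -8.

(-7, -8)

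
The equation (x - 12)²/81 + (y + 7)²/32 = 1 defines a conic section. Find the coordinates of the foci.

(5, -7) and (19, -7)

Center (12, -7). The larger denominator 81 sits under the x-term, so the major axis is horizontal; a² = 81, b² = 32.
c² = a² - b² = 81 - 32 = 49, so c = 7.
Foci lie on the horizontal axis through the center: (h ± c, k).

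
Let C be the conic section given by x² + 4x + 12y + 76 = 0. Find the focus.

Only x is squared. Complete the square in x: (x + 2)² = -12(y + 6).
Vertex (-2, -6); 4p = -12 so p = -3. Opens down.
Focus is p units from the vertex along the axis: (h, k + p).

(-2, -9)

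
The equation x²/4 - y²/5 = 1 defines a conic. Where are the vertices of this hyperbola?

Center (0, 0). The positive term is the x-term, so the transverse axis is horizontal; a² = 4, b² = 5.
a = 2. Vertices at (h ± a, k).

(-2, 0) and (2, 0)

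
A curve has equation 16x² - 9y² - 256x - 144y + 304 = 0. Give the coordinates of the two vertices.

(5, -8) and (11, -8)

Group the x- and y-terms: 16(x² - 16x) -9(y² + 16y) = -304
Complete the square: 16(x - 8)² -9(y + 8)² = -304 + 1024 - 576 = 144
Divide through by 144 to get (x - 8)²/9 - (y + 8)²/16 = 1.
Hyperbola, center (8, -8), transverse axis horizontal; a² = 9, b² = 16.
a = 3. Vertices at (h ± a, k).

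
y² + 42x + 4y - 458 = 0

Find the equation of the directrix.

x = 43/2

Only y is squared. Complete the square in y: (y + 2)² = -42(x - 11).
Vertex (11, -2); 4p = -42 so p = -21/2. Opens left.
Directrix is the vertical line x = h − p = 11 − (-21/2) = 43/2.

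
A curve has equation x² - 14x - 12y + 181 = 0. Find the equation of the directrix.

Only x is squared. Complete the square in x: (x - 7)² = 12(y - 11).
Vertex (7, 11); 4p = 12 so p = 3. Opens up.
Directrix is the horizontal line y = k − p = 11 − (3) = 8.

y = 8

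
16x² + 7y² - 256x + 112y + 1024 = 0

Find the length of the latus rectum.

7

16(x² - 16x) + 7(y² + 16y) = -1024
Complete the square: 16(x - 8)² + 7(y + 8)² = -1024 + 1024 + 448 = 448
Divide by 448: (x - 8)²/28 + (y + 8)²/64 = 1
Ellipse, center (8, -8), major axis vertical; a² = 64, b² = 28.
Latus rectum length = 2b²/a = 2·28/8 = 7.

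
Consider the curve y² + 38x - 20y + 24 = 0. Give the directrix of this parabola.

Only y is squared. Complete the square in y: (y - 10)² = -38(x - 2).
Vertex (2, 10); 4p = -38 so p = -19/2. Opens left.
Directrix is the vertical line x = h − p = 2 − (-19/2) = 23/2.

x = 23/2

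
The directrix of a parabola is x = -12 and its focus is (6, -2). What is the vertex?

The vertex is the midpoint between the focus and the directrix along the axis of symmetry.
Axis is horizontal (directrix is vertical). Vertex x-coordinate = (6 + (-12))/2 = -3; y-coordinate = -2.

(-3, -2)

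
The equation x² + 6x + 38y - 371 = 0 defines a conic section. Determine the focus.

(-3, 1/2)

Only x is squared. Complete the square in x: (x + 3)² = -38(y - 10).
Vertex (-3, 10); 4p = -38 so p = -19/2. Opens down.
Focus is p units from the vertex along the axis: (h, k + p).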